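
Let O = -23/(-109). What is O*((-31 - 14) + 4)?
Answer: -943/109 ≈ -8.6514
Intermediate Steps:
O = 23/109 (O = -23*(-1/109) = 23/109 ≈ 0.21101)
O*((-31 - 14) + 4) = 23*((-31 - 14) + 4)/109 = 23*(-45 + 4)/109 = (23/109)*(-41) = -943/109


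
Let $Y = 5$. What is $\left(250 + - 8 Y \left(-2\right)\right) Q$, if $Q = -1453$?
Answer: $-479490$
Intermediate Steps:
$\left(250 + - 8 Y \left(-2\right)\right) Q = \left(250 + \left(-8\right) 5 \left(-2\right)\right) \left(-1453\right) = \left(250 - -80\right) \left(-1453\right) = \left(250 + 80\right) \left(-1453\right) = 330 \left(-1453\right) = -479490$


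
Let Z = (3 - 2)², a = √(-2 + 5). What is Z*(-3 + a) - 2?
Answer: -5 + √3 ≈ -3.2679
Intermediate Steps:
a = √3 ≈ 1.7320
Z = 1 (Z = 1² = 1)
Z*(-3 + a) - 2 = 1*(-3 + √3) - 2 = (-3 + √3) - 2 = -5 + √3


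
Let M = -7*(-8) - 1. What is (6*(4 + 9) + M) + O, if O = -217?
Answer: -84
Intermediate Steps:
M = 55 (M = 56 - 1 = 55)
(6*(4 + 9) + M) + O = (6*(4 + 9) + 55) - 217 = (6*13 + 55) - 217 = (78 + 55) - 217 = 133 - 217 = -84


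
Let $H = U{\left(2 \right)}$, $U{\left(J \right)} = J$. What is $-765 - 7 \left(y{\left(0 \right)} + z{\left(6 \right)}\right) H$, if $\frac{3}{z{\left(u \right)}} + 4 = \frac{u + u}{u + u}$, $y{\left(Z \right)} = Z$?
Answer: $-751$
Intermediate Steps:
$z{\left(u \right)} = -1$ ($z{\left(u \right)} = \frac{3}{-4 + \frac{u + u}{u + u}} = \frac{3}{-4 + \frac{2 u}{2 u}} = \frac{3}{-4 + 2 u \frac{1}{2 u}} = \frac{3}{-4 + 1} = \frac{3}{-3} = 3 \left(- \frac{1}{3}\right) = -1$)
$H = 2$
$-765 - 7 \left(y{\left(0 \right)} + z{\left(6 \right)}\right) H = -765 - 7 \left(0 - 1\right) 2 = -765 - 7 \left(-1\right) 2 = -765 - \left(-7\right) 2 = -765 - -14 = -765 + 14 = -751$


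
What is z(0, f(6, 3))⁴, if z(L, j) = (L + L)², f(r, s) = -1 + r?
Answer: 0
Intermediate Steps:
z(L, j) = 4*L² (z(L, j) = (2*L)² = 4*L²)
z(0, f(6, 3))⁴ = (4*0²)⁴ = (4*0)⁴ = 0⁴ = 0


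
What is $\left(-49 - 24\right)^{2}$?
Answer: $5329$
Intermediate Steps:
$\left(-49 - 24\right)^{2} = \left(-73\right)^{2} = 5329$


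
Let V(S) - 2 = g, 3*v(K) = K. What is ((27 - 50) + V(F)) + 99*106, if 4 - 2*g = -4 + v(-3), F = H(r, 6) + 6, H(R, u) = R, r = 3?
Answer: 20955/2 ≈ 10478.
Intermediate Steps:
v(K) = K/3
F = 9 (F = 3 + 6 = 9)
g = 9/2 (g = 2 - (-4 + (1/3)*(-3))/2 = 2 - (-4 - 1)/2 = 2 - 1/2*(-5) = 2 + 5/2 = 9/2 ≈ 4.5000)
V(S) = 13/2 (V(S) = 2 + 9/2 = 13/2)
((27 - 50) + V(F)) + 99*106 = ((27 - 50) + 13/2) + 99*106 = (-23 + 13/2) + 10494 = -33/2 + 10494 = 20955/2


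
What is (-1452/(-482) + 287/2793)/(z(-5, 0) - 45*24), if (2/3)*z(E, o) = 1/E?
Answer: -2995550/1038805677 ≈ -0.0028836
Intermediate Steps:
z(E, o) = 3/(2*E)
(-1452/(-482) + 287/2793)/(z(-5, 0) - 45*24) = (-1452/(-482) + 287/2793)/((3/2)/(-5) - 45*24) = (-1452*(-1/482) + 287*(1/2793))/((3/2)*(-1/5) - 1080) = (726/241 + 41/399)/(-3/10 - 1080) = 299555/(96159*(-10803/10)) = (299555/96159)*(-10/10803) = -2995550/1038805677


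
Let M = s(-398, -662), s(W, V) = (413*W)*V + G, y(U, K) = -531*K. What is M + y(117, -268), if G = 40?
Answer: 108957936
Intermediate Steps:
s(W, V) = 40 + 413*V*W (s(W, V) = (413*W)*V + 40 = 413*V*W + 40 = 40 + 413*V*W)
M = 108815628 (M = 40 + 413*(-662)*(-398) = 40 + 108815588 = 108815628)
M + y(117, -268) = 108815628 - 531*(-268) = 108815628 + 142308 = 108957936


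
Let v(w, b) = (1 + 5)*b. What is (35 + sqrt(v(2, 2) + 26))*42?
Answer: 1470 + 42*sqrt(38) ≈ 1728.9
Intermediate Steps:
v(w, b) = 6*b
(35 + sqrt(v(2, 2) + 26))*42 = (35 + sqrt(6*2 + 26))*42 = (35 + sqrt(12 + 26))*42 = (35 + sqrt(38))*42 = 1470 + 42*sqrt(38)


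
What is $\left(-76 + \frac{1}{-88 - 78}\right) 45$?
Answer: $- \frac{567765}{166} \approx -3420.3$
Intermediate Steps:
$\left(-76 + \frac{1}{-88 - 78}\right) 45 = \left(-76 + \frac{1}{-166}\right) 45 = \left(-76 - \frac{1}{166}\right) 45 = \left(- \frac{12617}{166}\right) 45 = - \frac{567765}{166}$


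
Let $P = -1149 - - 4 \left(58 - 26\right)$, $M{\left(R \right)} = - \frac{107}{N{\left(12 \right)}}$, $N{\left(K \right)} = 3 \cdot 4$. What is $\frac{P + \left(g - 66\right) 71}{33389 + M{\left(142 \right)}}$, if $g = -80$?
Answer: $- \frac{136644}{400561} \approx -0.34113$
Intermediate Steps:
$N{\left(K \right)} = 12$
$M{\left(R \right)} = - \frac{107}{12}$
$P = -1021$ ($P = -1149 - \left(-4\right) 32 = -1149 - -128 = -1149 + 128 = -1021$)
$\frac{P + \left(g - 66\right) 71}{33389 + M{\left(142 \right)}} = \frac{-1021 + \left(-80 - 66\right) 71}{33389 - \frac{107}{12}} = \frac{-1021 - 10366}{\frac{400561}{12}} = \left(-1021 - 10366\right) \frac{12}{400561} = \left(-11387\right) \frac{12}{400561} = - \frac{136644}{400561}$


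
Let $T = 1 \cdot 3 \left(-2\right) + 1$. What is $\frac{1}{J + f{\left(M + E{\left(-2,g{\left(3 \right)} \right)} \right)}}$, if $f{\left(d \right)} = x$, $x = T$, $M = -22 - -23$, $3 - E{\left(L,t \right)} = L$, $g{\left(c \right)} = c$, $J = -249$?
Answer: $- \frac{1}{254} \approx -0.003937$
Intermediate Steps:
$E{\left(L,t \right)} = 3 - L$
$M = 1$ ($M = -22 + 23 = 1$)
$T = -5$ ($T = 1 \left(-6\right) + 1 = -6 + 1 = -5$)
$x = -5$
$f{\left(d \right)} = -5$
$\frac{1}{J + f{\left(M + E{\left(-2,g{\left(3 \right)} \right)} \right)}} = \frac{1}{-249 - 5} = \frac{1}{-254} = - \frac{1}{254}$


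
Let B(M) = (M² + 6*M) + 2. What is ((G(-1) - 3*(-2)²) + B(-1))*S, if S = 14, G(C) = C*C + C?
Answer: -210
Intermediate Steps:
B(M) = 2 + M² + 6*M
G(C) = C + C² (G(C) = C² + C = C + C²)
((G(-1) - 3*(-2)²) + B(-1))*S = ((-(1 - 1) - 3*(-2)²) + (2 + (-1)² + 6*(-1)))*14 = ((-1*0 - 3*4) + (2 + 1 - 6))*14 = ((0 - 12) - 3)*14 = (-12 - 3)*14 = -15*14 = -210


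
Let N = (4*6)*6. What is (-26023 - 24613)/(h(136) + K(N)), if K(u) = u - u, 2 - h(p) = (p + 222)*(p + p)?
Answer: 25318/48687 ≈ 0.52002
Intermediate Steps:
N = 144 (N = 24*6 = 144)
h(p) = 2 - 2*p*(222 + p) (h(p) = 2 - (p + 222)*(p + p) = 2 - (222 + p)*2*p = 2 - 2*p*(222 + p))
K(u) = 0
(-26023 - 24613)/(h(136) + K(N)) = (-26023 - 24613)/((2 - 444*136 - 2*136**2) + 0) = -50636/((2 - 60384 - 2*18496) + 0) = -50636/((2 - 60384 - 36992) + 0) = -50636/(-97374 + 0) = -50636/(-97374) = -50636*(-1/97374) = 25318/48687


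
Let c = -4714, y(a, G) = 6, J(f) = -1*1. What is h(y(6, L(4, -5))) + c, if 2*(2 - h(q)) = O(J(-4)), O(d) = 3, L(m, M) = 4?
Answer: -9427/2 ≈ -4713.5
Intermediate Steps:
J(f) = -1
h(q) = 1/2 (h(q) = 2 - 1/2*3 = 2 - 3/2 = 1/2)
h(y(6, L(4, -5))) + c = 1/2 - 4714 = -9427/2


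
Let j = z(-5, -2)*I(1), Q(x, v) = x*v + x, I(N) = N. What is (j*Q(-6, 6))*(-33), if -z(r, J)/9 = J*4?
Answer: 99792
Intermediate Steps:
z(r, J) = -36*J (z(r, J) = -9*J*4 = -36*J)
Q(x, v) = x + v*x (Q(x, v) = v*x + x = x + v*x)
j = 72 (j = -36*(-2)*1 = 72*1 = 72)
(j*Q(-6, 6))*(-33) = (72*(-6*(1 + 6)))*(-33) = (72*(-6*7))*(-33) = (72*(-42))*(-33) = -3024*(-33) = 99792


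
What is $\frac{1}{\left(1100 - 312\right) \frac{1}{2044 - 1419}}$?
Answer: $\frac{625}{788} \approx 0.79315$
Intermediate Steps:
$\frac{1}{\left(1100 - 312\right) \frac{1}{2044 - 1419}} = \frac{1}{788 \cdot \frac{1}{625}} = \frac{1}{\frac{788}{625}} = \frac{625}{788}$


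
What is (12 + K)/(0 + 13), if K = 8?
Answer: 20/13 ≈ 1.5385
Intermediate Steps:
(12 + K)/(0 + 13) = (12 + 8)/(0 + 13) = 20/13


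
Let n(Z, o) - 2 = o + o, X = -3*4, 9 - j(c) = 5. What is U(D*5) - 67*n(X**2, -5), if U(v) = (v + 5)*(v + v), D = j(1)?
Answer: 1536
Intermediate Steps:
j(c) = 4 (j(c) = 9 - 1*5 = 9 - 5 = 4)
X = -12
n(Z, o) = 2 + 2*o (n(Z, o) = 2 + (o + o) = 2 + 2*o)
D = 4
U(v) = 2*v*(5 + v) (U(v) = (5 + v)*(2*v) = 2*v*(5 + v))
U(D*5) - 67*n(X**2, -5) = 2*(4*5)*(5 + 4*5) - 67*(2 + 2*(-5)) = 2*20*(5 + 20) - 67*(2 - 10) = 2*20*25 - 67*(-8) = 1000 + 536 = 1536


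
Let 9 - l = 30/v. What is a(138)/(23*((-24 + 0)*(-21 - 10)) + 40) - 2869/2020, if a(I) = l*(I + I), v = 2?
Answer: -1642319/1082720 ≈ -1.5168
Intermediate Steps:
l = -6 (l = 9 - 30/2 = 9 - 1*15 = 9 - 15 = -6)
a(I) = -12*I (a(I) = -6*(I + I) = -12*I)
a(138)/(23*((-24 + 0)*(-21 - 10)) + 40) - 2869/2020 = (-12*138)/(23*((-24 + 0)*(-21 - 10)) + 40) - 2869/2020 = -1656/(23*(-24*(-31)) + 40) - 2869*1/2020 = -1656/(23*744 + 40) - 2869/2020 = -1656/(17112 + 40) - 2869/2020 = -1656/17152 - 2869/2020 = -1656*1/17152 - 2869/2020 = -207/2144 - 2869/2020 = -1642319/1082720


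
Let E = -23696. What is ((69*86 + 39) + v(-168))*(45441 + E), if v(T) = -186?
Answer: 125838315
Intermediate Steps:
((69*86 + 39) + v(-168))*(45441 + E) = ((69*86 + 39) - 186)*(45441 - 23696) = ((5934 + 39) - 186)*21745 = (5973 - 186)*21745 = 5787*21745 = 125838315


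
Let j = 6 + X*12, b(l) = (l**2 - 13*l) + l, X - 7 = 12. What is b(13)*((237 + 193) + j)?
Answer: 8632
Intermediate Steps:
X = 19 (X = 7 + 12 = 19)
b(l) = l**2 - 12*l
j = 234 (j = 6 + 19*12 = 6 + 228 = 234)
b(13)*((237 + 193) + j) = (13*(-12 + 13))*((237 + 193) + 234) = (13*1)*(430 + 234) = 13*664 = 8632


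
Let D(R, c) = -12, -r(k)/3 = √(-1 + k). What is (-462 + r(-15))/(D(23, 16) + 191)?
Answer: -462/179 - 12*I/179 ≈ -2.581 - 0.067039*I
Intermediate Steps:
r(k) = -3*√(-1 + k)
(-462 + r(-15))/(D(23, 16) + 191) = (-462 - 3*√(-1 - 15))/(-12 + 191) = (-462 - 12*I)/179 = (-462 - 12*I)*(1/179) = -462/179 - 12*I/179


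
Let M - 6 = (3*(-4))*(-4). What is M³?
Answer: 157464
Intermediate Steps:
M = 54 (M = 6 + (3*(-4))*(-4) = 6 - 12*(-4) = 6 + 48 = 54)
M³ = 54³ = 157464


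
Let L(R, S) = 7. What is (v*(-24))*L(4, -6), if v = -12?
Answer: 2016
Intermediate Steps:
(v*(-24))*L(4, -6) = -12*(-24)*7 = 288*7 = 2016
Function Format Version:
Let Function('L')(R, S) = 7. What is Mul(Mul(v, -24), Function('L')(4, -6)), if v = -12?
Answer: 2016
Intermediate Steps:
Mul(Mul(v, -24), Function('L')(4, -6)) = Mul(Mul(-12, -24), 7) = Mul(288, 7) = 2016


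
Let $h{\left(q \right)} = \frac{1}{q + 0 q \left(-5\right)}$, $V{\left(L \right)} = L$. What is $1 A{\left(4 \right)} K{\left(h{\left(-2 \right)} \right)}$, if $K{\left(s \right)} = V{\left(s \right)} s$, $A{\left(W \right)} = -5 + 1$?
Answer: $-1$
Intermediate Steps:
$A{\left(W \right)} = -4$
$h{\left(q \right)} = \frac{1}{q}$ ($h{\left(q \right)} = \frac{1}{q + 0 \left(-5\right)} = \frac{1}{q + 0} = \frac{1}{q}$)
$K{\left(s \right)} = s^{2}$ ($K{\left(s \right)} = s s = s^{2}$)
$1 A{\left(4 \right)} K{\left(h{\left(-2 \right)} \right)} = 1 \left(-4\right) \left(\frac{1}{-2}\right)^{2} = - 4 \left(- \frac{1}{2}\right)^{2} = \left(-4\right) \frac{1}{4} = -1$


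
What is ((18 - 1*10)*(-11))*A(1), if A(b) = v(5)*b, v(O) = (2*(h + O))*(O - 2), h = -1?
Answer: -2112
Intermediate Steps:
v(O) = (-2 + O)*(-2 + 2*O) (v(O) = (2*(-1 + O))*(O - 2) = (-2 + 2*O)*(-2 + O) = (-2 + O)*(-2 + 2*O))
A(b) = 24*b (A(b) = (4 - 6*5 + 2*5²)*b = (4 - 30 + 2*25)*b = (4 - 30 + 50)*b = 24*b)
((18 - 1*10)*(-11))*A(1) = ((18 - 1*10)*(-11))*(24*1) = ((18 - 10)*(-11))*24 = (8*(-11))*24 = -88*24 = -2112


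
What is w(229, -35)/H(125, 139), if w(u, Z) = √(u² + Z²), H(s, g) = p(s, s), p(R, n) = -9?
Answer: -√53666/9 ≈ -25.740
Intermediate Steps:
H(s, g) = -9
w(u, Z) = √(Z² + u²)
w(229, -35)/H(125, 139) = √((-35)² + 229²)/(-9) = √(1225 + 52441)*(-⅑) = √53666*(-⅑) = -√53666/9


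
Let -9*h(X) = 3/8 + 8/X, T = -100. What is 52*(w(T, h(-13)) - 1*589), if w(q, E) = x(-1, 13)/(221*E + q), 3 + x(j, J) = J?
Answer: -41508428/1355 ≈ -30634.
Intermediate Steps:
x(j, J) = -3 + J
h(X) = -1/24 - 8/(9*X) (h(X) = -(3/8 + 8/X)/9 = -1/24 - 8/(9*X))
w(q, E) = 10/(q + 221*E) (w(q, E) = (-3 + 13)/(221*E + q) = 10/(q + 221*E))
52*(w(T, h(-13)) - 1*589) = 52*(10/(-100 + 221*((1/72)*(-64 - 3*(-13))/(-13))) - 1*589) = 52*(10/(-100 + 221*((1/72)*(-1/13)*(-64 + 39))) - 589) = 52*(10/(-100 + 221*((1/72)*(-1/13)*(-25))) - 589) = 52*(10/(-100 + 221*(25/936)) - 589) = 52*(10/(-100 + 425/72) - 589) = 52*(10/(-6775/72) - 589) = 52*(10*(-72/6775) - 589) = 52*(-144/1355 - 589) = 52*(-798239/1355) = -41508428/1355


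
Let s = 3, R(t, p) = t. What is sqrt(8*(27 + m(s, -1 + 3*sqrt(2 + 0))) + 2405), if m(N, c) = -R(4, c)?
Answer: sqrt(2589) ≈ 50.882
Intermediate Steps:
m(N, c) = -4 (m(N, c) = -1*4 = -4)
sqrt(8*(27 + m(s, -1 + 3*sqrt(2 + 0))) + 2405) = sqrt(8*(27 - 4) + 2405) = sqrt(8*23 + 2405) = sqrt(184 + 2405) = sqrt(2589)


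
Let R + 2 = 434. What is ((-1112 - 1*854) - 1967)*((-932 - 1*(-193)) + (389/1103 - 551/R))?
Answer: 154073198813/52944 ≈ 2.9101e+6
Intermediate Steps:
R = 432 (R = -2 + 434 = 432)
((-1112 - 1*854) - 1967)*((-932 - 1*(-193)) + (389/1103 - 551/R)) = ((-1112 - 1*854) - 1967)*((-932 - 1*(-193)) + (389/1103 - 551/432)) = ((-1112 - 854) - 1967)*((-932 + 193) + (389*(1/1103) - 551*1/432)) = (-1966 - 1967)*(-739 + (389/1103 - 551/432)) = -3933*(-739 - 439705/476496) = -3933*(-352570249/476496) = 154073198813/52944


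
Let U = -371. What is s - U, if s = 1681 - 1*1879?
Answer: 173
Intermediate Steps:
s = -198 (s = 1681 - 1879 = -198)
s - U = -198 - 1*(-371) = -198 + 371 = 173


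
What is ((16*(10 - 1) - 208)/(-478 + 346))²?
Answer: 256/1089 ≈ 0.23508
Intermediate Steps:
((16*(10 - 1) - 208)/(-478 + 346))² = ((16*9 - 208)/(-132))² = ((144 - 208)*(-1/132))² = (-64*(-1/132))² = (16/33)² = 256/1089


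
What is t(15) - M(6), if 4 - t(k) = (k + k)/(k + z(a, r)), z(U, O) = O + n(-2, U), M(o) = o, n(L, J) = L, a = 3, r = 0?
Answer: -56/13 ≈ -4.3077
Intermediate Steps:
z(U, O) = -2 + O (z(U, O) = O - 2 = -2 + O)
t(k) = 4 - 2*k/(-2 + k) (t(k) = 4 - (k + k)/(k + (-2 + 0)) = 4 - 2*k/(k - 2) = 4 - 2*k/(-2 + k))
t(15) - M(6) = 2*(-4 + 15)/(-2 + 15) - 1*6 = 2*11/13 - 6 = 2*(1/13)*11 - 6 = 22/13 - 6 = -56/13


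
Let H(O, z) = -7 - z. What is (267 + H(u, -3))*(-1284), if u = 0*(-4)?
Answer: -337692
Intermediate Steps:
u = 0
(267 + H(u, -3))*(-1284) = (267 + (-7 - 1*(-3)))*(-1284) = (267 + (-7 + 3))*(-1284) = (267 - 4)*(-1284) = 263*(-1284) = -337692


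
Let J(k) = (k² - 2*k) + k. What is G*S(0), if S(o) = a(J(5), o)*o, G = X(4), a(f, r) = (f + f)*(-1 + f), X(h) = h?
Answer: 0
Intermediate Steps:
J(k) = k² - k
a(f, r) = 2*f*(-1 + f) (a(f, r) = (2*f)*(-1 + f) = 2*f*(-1 + f))
G = 4
S(o) = 760*o (S(o) = (2*(5*(-1 + 5))*(-1 + 5*(-1 + 5)))*o = (2*(5*4)*(-1 + 5*4))*o = (2*20*(-1 + 20))*o = (2*20*19)*o = 760*o)
G*S(0) = 4*(760*0) = 4*0 = 0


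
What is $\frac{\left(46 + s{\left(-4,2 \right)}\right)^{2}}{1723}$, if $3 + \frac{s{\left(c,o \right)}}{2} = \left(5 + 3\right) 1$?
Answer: $\frac{3136}{1723} \approx 1.8201$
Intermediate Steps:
$s{\left(c,o \right)} = 10$ ($s{\left(c,o \right)} = -6 + 2 \left(5 + 3\right) 1 = -6 + 2 \cdot 8 \cdot 1 = -6 + 2 \cdot 8 = -6 + 16 = 10$)
$\frac{\left(46 + s{\left(-4,2 \right)}\right)^{2}}{1723} = \frac{\left(46 + 10\right)^{2}}{1723} = 56^{2} \cdot \frac{1}{1723} = 3136 \cdot \frac{1}{1723} = \frac{3136}{1723}$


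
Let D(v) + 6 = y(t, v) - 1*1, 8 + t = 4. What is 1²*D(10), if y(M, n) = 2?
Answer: -5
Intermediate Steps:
t = -4 (t = -8 + 4 = -4)
D(v) = -5 (D(v) = -6 + (2 - 1*1) = -6 + (2 - 1) = -6 + 1 = -5)
1²*D(10) = 1²*(-5) = 1*(-5) = -5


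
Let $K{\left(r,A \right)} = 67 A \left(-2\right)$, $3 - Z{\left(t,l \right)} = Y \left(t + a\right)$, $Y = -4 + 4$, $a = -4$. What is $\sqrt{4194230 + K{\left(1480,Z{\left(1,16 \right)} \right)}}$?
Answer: $2 \sqrt{1048457} \approx 2047.9$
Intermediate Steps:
$Y = 0$
$Z{\left(t,l \right)} = 3$ ($Z{\left(t,l \right)} = 3 - 0 \left(t - 4\right) = 3 - 0 \left(-4 + t\right) = 3 - 0 = 3 + 0 = 3$)
$K{\left(r,A \right)} = - 134 A$
$\sqrt{4194230 + K{\left(1480,Z{\left(1,16 \right)} \right)}} = \sqrt{4194230 - 402} = \sqrt{4193828} = 2 \sqrt{1048457}$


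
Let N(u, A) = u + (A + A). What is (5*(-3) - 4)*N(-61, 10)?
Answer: 779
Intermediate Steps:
N(u, A) = u + 2*A
(5*(-3) - 4)*N(-61, 10) = (5*(-3) - 4)*(-61 + 2*10) = (-15 - 4)*(-61 + 20) = -19*(-41) = 779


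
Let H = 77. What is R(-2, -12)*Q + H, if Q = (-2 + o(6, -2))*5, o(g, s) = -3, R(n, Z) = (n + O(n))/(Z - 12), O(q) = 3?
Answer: 1873/24 ≈ 78.042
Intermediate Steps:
R(n, Z) = (3 + n)/(-12 + Z) (R(n, Z) = (n + 3)/(Z - 12) = (3 + n)/(-12 + Z))
Q = -25 (Q = (-2 - 3)*5 = -5*5 = -25)
R(-2, -12)*Q + H = ((3 - 2)/(-12 - 12))*(-25) + 77 = (1/(-24))*(-25) + 77 = -1/24*1*(-25) + 77 = -1/24*(-25) + 77 = 25/24 + 77 = 1873/24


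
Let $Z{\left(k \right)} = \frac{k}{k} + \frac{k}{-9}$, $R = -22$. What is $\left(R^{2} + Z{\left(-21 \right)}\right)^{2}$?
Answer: $\frac{2137444}{9} \approx 2.3749 \cdot 10^{5}$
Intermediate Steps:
$Z{\left(k \right)} = 1 - \frac{k}{9}$ ($Z{\left(k \right)} = 1 + k \left(- \frac{1}{9}\right) = 1 - \frac{k}{9}$)
$\left(R^{2} + Z{\left(-21 \right)}\right)^{2} = \left(\left(-22\right)^{2} + \left(1 - - \frac{7}{3}\right)\right)^{2} = \left(484 + \left(1 + \frac{7}{3}\right)\right)^{2} = \left(484 + \frac{10}{3}\right)^{2} = \left(\frac{1462}{3}\right)^{2} = \frac{2137444}{9}$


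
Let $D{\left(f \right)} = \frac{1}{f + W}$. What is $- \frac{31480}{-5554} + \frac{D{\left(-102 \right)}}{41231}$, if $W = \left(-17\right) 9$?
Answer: $\frac{165488861923}{29197114185} \approx 5.668$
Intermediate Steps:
$W = -153$
$D{\left(f \right)} = \frac{1}{-153 + f}$ ($D{\left(f \right)} = \frac{1}{f - 153} = \frac{1}{-153 + f}$)
$- \frac{31480}{-5554} + \frac{D{\left(-102 \right)}}{41231} = - \frac{31480}{-5554} + \frac{1}{\left(-153 - 102\right) 41231} = \left(-31480\right) \left(- \frac{1}{5554}\right) + \frac{1}{-255} \cdot \frac{1}{41231} = \frac{15740}{2777} - \frac{1}{10513905} = \frac{165488861923}{29197114185}$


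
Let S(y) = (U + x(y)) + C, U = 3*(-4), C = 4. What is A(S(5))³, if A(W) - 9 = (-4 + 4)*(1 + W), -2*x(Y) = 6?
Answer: 729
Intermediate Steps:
x(Y) = -3 (x(Y) = -½*6 = -3)
U = -12
S(y) = -11 (S(y) = (-12 - 3) + 4 = -15 + 4 = -11)
A(W) = 9 (A(W) = 9 + (-4 + 4)*(1 + W) = 9 + 0*(1 + W) = 9 + 0 = 9)
A(S(5))³ = 9³ = 729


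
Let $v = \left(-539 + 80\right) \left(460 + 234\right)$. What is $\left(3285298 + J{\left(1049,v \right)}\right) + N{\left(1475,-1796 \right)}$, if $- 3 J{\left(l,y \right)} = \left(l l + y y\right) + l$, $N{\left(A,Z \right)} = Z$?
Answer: $-33820935020$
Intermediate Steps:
$v = -318546$ ($v = \left(-459\right) 694 = -318546$)
$J{\left(l,y \right)} = - \frac{l}{3} - \frac{l^{2}}{3} - \frac{y^{2}}{3}$ ($J{\left(l,y \right)} = - \frac{\left(l l + y y\right) + l}{3} = - \frac{\left(l^{2} + y^{2}\right) + l}{3} = - \frac{l + l^{2} + y^{2}}{3} = - \frac{l}{3} - \frac{l^{2}}{3} - \frac{y^{2}}{3}$)
$\left(3285298 + J{\left(1049,v \right)}\right) + N{\left(1475,-1796 \right)} = \left(3285298 - \left(\frac{1049}{3} + 33823851372 + \frac{1100401}{3}\right)\right) - 1796 = \left(3285298 - 33824218522\right) - 1796 = -33820933224 - 1796 = -33820935020$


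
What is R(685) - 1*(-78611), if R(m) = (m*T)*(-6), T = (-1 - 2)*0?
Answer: 78611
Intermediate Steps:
T = 0 (T = -3*0 = 0)
R(m) = 0 (R(m) = (m*0)*(-6) = 0*(-6) = 0)
R(685) - 1*(-78611) = 0 - 1*(-78611) = 0 + 78611 = 78611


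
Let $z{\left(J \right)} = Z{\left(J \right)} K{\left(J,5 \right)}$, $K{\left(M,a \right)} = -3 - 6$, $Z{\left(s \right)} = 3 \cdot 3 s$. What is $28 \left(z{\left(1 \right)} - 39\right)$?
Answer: $-3360$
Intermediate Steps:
$Z{\left(s \right)} = 9 s$
$K{\left(M,a \right)} = -9$ ($K{\left(M,a \right)} = -3 - 6 = -9$)
$z{\left(J \right)} = - 81 J$ ($z{\left(J \right)} = 9 J \left(-9\right) = - 81 J$)
$28 \left(z{\left(1 \right)} - 39\right) = 28 \left(\left(-81\right) 1 - 39\right) = 28 \left(-81 - 39\right) = 28 \left(-120\right) = -3360$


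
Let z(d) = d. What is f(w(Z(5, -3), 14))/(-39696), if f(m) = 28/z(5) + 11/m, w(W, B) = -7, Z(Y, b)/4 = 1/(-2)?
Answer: -47/463120 ≈ -0.00010149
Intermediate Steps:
Z(Y, b) = -2 (Z(Y, b) = 4/(-2) = 4*(-1/2) = -2)
f(m) = 28/5 + 11/m
f(w(Z(5, -3), 14))/(-39696) = (28/5 + 11/(-7))/(-39696) = (28/5 + 11*(-1/7))*(-1/39696) = (28/5 - 11/7)*(-1/39696) = (141/35)*(-1/39696) = -47/463120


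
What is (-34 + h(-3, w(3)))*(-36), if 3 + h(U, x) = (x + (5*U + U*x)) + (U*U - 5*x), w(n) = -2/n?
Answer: 1380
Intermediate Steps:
h(U, x) = -3 + U² - 4*x + 5*U + U*x (h(U, x) = -3 + ((x + (5*U + U*x)) + (U*U - 5*x)) = -3 + ((x + 5*U + U*x) + (U² - 5*x)) = -3 + (U² - 4*x + 5*U + U*x) = -3 + U² - 4*x + 5*U + U*x)
(-34 + h(-3, w(3)))*(-36) = (-34 + (-3 + (-3)² - (-8)/3 + 5*(-3) - (-6)/3))*(-36) = (-34 + (-3 + 9 - (-8)/3 - 15 - (-6)/3))*(-36) = (-34 + (-3 + 9 - 4*(-⅔) - 15 - 3*(-⅔)))*(-36) = (-34 + (-3 + 9 + 8/3 - 15 + 2))*(-36) = (-34 - 13/3)*(-36) = -115/3*(-36) = 1380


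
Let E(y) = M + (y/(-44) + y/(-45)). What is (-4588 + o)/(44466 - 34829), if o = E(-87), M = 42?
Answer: -2997779/6360420 ≈ -0.47132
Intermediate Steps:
E(y) = 42 - 89*y/1980 (E(y) = 42 + (y/(-44) + y/(-45)) = 42 + (y*(-1/44) + y*(-1/45)) = 42 + (-y/44 - y/45) = 42 - 89*y/1980)
o = 30301/660 (o = 42 - 89/1980*(-87) = 42 + 2581/660 = 30301/660 ≈ 45.911)
(-4588 + o)/(44466 - 34829) = (-4588 + 30301/660)/(44466 - 34829) = -2997779/660/9637 = -2997779/660*1/9637 = -2997779/6360420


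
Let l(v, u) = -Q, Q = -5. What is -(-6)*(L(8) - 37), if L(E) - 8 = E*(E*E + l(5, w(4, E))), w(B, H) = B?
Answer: 3138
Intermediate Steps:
l(v, u) = 5 (l(v, u) = -1*(-5) = 5)
L(E) = 8 + E*(5 + E²) (L(E) = 8 + E*(E*E + 5) = 8 + E*(E² + 5) = 8 + E*(5 + E²))
-(-6)*(L(8) - 37) = -(-6)*((8 + 8³ + 5*8) - 37) = -(-6)*((8 + 512 + 40) - 37) = -(-6)*(560 - 37) = -(-6)*523 = -1*(-3138) = 3138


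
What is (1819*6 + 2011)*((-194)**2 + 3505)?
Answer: 531747425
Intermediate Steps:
(1819*6 + 2011)*((-194)**2 + 3505) = (10914 + 2011)*(37636 + 3505) = 12925*41141 = 531747425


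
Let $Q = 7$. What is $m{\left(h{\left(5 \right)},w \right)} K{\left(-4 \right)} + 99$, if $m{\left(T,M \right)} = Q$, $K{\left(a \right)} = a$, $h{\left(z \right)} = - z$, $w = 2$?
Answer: $71$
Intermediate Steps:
$m{\left(T,M \right)} = 7$
$m{\left(h{\left(5 \right)},w \right)} K{\left(-4 \right)} + 99 = 7 \left(-4\right) + 99 = -28 + 99 = 71$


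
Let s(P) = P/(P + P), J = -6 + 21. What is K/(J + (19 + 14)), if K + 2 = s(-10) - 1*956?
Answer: -1915/96 ≈ -19.948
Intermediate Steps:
J = 15
s(P) = 1/2 (s(P) = P/((2*P)) = P*(1/(2*P)) = 1/2)
K = -1915/2 (K = -2 + (1/2 - 1*956) = -2 + (1/2 - 956) = -2 - 1911/2 = -1915/2 ≈ -957.50)
K/(J + (19 + 14)) = -1915/(2*(15 + (19 + 14))) = -1915/(2*(15 + 33)) = -1915/2/48 = -1915/2*1/48 = -1915/96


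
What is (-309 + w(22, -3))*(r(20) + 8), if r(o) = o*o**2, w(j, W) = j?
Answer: -2298296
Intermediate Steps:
r(o) = o**3
(-309 + w(22, -3))*(r(20) + 8) = (-309 + 22)*(20**3 + 8) = -287*(8000 + 8) = -287*8008 = -2298296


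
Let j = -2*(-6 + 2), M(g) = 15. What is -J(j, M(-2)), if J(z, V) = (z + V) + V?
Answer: -38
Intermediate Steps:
j = 8 (j = -2*(-4) = 8)
J(z, V) = z + 2*V (J(z, V) = (V + z) + V = z + 2*V)
-J(j, M(-2)) = -(8 + 2*15) = -(8 + 30) = -1*38 = -38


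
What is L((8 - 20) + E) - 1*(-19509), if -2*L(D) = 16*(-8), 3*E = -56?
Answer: 19573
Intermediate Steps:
E = -56/3 (E = (⅓)*(-56) = -56/3 ≈ -18.667)
L(D) = 64 (L(D) = -8*(-8) = -½*(-128) = 64)
L((8 - 20) + E) - 1*(-19509) = 64 - 1*(-19509) = 64 + 19509 = 19573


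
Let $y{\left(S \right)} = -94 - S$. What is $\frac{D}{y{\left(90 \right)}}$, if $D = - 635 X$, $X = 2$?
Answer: $\frac{635}{92} \approx 6.9022$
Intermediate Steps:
$D = -1270$ ($D = \left(-635\right) 2 = -1270$)
$\frac{D}{y{\left(90 \right)}} = - \frac{1270}{-94 - 90} = - \frac{1270}{-184} = \left(-1270\right) \left(- \frac{1}{184}\right) = \frac{635}{92}$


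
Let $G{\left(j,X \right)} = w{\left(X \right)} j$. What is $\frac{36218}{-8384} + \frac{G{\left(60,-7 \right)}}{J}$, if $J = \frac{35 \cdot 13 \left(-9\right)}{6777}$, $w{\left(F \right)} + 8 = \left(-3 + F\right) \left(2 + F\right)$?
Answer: $- \frac{227508889}{54496} \approx -4174.8$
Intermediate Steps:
$w{\left(F \right)} = -8 + \left(-3 + F\right) \left(2 + F\right)$
$G{\left(j,X \right)} = j \left(-14 + X^{2} - X\right)$ ($G{\left(j,X \right)} = \left(-14 + X^{2} - X\right) j = j \left(-14 + X^{2} - X\right)$)
$J = - \frac{455}{753}$ ($J = 455 \left(-9\right) \frac{1}{6777} = \left(-4095\right) \frac{1}{6777} = - \frac{455}{753} \approx -0.60425$)
$\frac{36218}{-8384} + \frac{G{\left(60,-7 \right)}}{J} = \frac{36218}{-8384} + \frac{60 \left(-14 + \left(-7\right)^{2} - -7\right)}{- \frac{455}{753}} = 36218 \left(- \frac{1}{8384}\right) + 60 \left(-14 + 49 + 7\right) \left(- \frac{753}{455}\right) = - \frac{18109}{4192} + 60 \cdot 42 \left(- \frac{753}{455}\right) = - \frac{18109}{4192} + 2520 \left(- \frac{753}{455}\right) = - \frac{18109}{4192} - \frac{54216}{13} = - \frac{227508889}{54496}$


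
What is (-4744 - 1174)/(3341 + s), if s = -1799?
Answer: -2959/771 ≈ -3.8379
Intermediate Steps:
(-4744 - 1174)/(3341 + s) = (-4744 - 1174)/(3341 - 1799) = -5918/1542 = -5918*1/1542 = -2959/771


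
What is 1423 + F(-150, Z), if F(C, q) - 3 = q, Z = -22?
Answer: 1404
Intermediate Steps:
F(C, q) = 3 + q
1423 + F(-150, Z) = 1423 + (3 - 22) = 1423 - 19 = 1404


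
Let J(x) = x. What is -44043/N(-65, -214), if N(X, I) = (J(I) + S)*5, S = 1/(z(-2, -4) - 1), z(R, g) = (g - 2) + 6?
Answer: 44043/1075 ≈ 40.970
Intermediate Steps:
z(R, g) = 4 + g (z(R, g) = (-2 + g) + 6 = 4 + g)
S = -1 (S = 1/((4 - 4) - 1) = 1/(0 - 1) = 1/(-1) = -1)
N(X, I) = -5 + 5*I (N(X, I) = (I - 1)*5 = (-1 + I)*5 = -5 + 5*I)
-44043/N(-65, -214) = -44043/(-5 + 5*(-214)) = -44043/(-5 - 1070) = -44043/(-1075) = -44043*(-1/1075) = 44043/1075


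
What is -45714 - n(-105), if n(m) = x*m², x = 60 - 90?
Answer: 285036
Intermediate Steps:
x = -30
n(m) = -30*m²
-45714 - n(-105) = -45714 - (-30)*(-105)² = -45714 - (-30)*11025 = -45714 - 1*(-330750) = -45714 + 330750 = 285036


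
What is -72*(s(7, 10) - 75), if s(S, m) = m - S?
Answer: 5184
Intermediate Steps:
-72*(s(7, 10) - 75) = -72*((10 - 1*7) - 75) = -72*((10 - 7) - 75) = -72*(3 - 75) = -72*(-72) = 5184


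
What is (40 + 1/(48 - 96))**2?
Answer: 3682561/2304 ≈ 1598.3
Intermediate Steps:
(40 + 1/(48 - 96))**2 = (40 + 1/(-48))**2 = (40 - 1/48)**2 = (1919/48)**2 = 3682561/2304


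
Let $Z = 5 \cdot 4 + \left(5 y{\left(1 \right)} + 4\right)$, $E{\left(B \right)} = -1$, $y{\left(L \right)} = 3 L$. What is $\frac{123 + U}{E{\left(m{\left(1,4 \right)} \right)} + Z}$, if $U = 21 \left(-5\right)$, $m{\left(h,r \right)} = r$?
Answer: $\frac{9}{19} \approx 0.47368$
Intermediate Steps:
$U = -105$
$Z = 39$ ($Z = 5 \cdot 4 + \left(5 \cdot 3 \cdot 1 + 4\right) = 20 + \left(5 \cdot 3 + 4\right) = 20 + \left(15 + 4\right) = 20 + 19 = 39$)
$\frac{123 + U}{E{\left(m{\left(1,4 \right)} \right)} + Z} = \frac{123 - 105}{-1 + 39} = \frac{18}{38} = 18 \cdot \frac{1}{38} = \frac{9}{19}$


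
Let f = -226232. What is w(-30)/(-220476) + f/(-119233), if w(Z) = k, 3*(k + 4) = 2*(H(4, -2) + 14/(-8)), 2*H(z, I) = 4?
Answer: 299275100951/157728089448 ≈ 1.8974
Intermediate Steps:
H(z, I) = 2 (H(z, I) = (½)*4 = 2)
k = -23/6 (k = -4 + (2*(2 + 14/(-8)))/3 = -4 + (2*(2 + 14*(-⅛)))/3 = -4 + (2*(2 - 7/4))/3 = -4 + (2*(¼))/3 = -4 + (⅓)*(½) = -4 + ⅙ = -23/6 ≈ -3.8333)
w(Z) = -23/6
w(-30)/(-220476) + f/(-119233) = -23/6/(-220476) - 226232/(-119233) = -23/6*(-1/220476) - 226232*(-1/119233) = 23/1322856 + 226232/119233 = 299275100951/157728089448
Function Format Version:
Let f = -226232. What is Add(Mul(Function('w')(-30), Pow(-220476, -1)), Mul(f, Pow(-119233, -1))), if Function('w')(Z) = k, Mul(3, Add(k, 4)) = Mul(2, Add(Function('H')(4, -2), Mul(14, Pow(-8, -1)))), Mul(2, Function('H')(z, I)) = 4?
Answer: Rational(299275100951, 157728089448) ≈ 1.8974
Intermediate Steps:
Function('H')(z, I) = 2 (Function('H')(z, I) = Mul(Rational(1, 2), 4) = 2)
k = Rational(-23, 6) (k = Add(-4, Mul(Rational(1, 3), Mul(2, Add(2, Mul(14, Pow(-8, -1)))))) = Add(-4, Mul(Rational(1, 3), Mul(2, Add(2, Mul(14, Rational(-1, 8)))))) = Add(-4, Mul(Rational(1, 3), Mul(2, Add(2, Rational(-7, 4))))) = Add(-4, Mul(Rational(1, 3), Mul(2, Rational(1, 4)))) = Add(-4, Mul(Rational(1, 3), Rational(1, 2))) = Add(-4, Rational(1, 6)) = Rational(-23, 6) ≈ -3.8333)
Function('w')(Z) = Rational(-23, 6)
Add(Mul(Function('w')(-30), Pow(-220476, -1)), Mul(f, Pow(-119233, -1))) = Add(Mul(Rational(-23, 6), Pow(-220476, -1)), Mul(-226232, Pow(-119233, -1))) = Add(Mul(Rational(-23, 6), Rational(-1, 220476)), Mul(-226232, Rational(-1, 119233))) = Add(Rational(23, 1322856), Rational(226232, 119233)) = Rational(299275100951, 157728089448)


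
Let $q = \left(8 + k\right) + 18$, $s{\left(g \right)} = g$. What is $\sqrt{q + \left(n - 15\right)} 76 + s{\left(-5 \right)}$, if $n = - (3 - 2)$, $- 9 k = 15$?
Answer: $-5 + \frac{380 \sqrt{3}}{3} \approx 214.39$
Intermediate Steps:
$k = - \frac{5}{3}$ ($k = \left(- \frac{1}{9}\right) 15 = - \frac{5}{3} \approx -1.6667$)
$n = -1$ ($n = \left(-1\right) 1 = -1$)
$q = \frac{73}{3}$ ($q = \left(8 - \frac{5}{3}\right) + 18 = \frac{19}{3} + 18 = \frac{73}{3} \approx 24.333$)
$\sqrt{q + \left(n - 15\right)} 76 + s{\left(-5 \right)} = \sqrt{\frac{73}{3} - 16} \cdot 76 - 5 = \sqrt{\frac{25}{3}} \cdot 76 - 5 = \frac{5 \sqrt{3}}{3} \cdot 76 - 5 = \frac{380 \sqrt{3}}{3} - 5 = -5 + \frac{380 \sqrt{3}}{3}$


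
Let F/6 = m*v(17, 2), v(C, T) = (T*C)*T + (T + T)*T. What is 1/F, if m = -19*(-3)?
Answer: 1/25992 ≈ 3.8473e-5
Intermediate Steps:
v(C, T) = 2*T**2 + C*T**2 (v(C, T) = (C*T)*T + (2*T)*T = C*T**2 + 2*T**2 = 2*T**2 + C*T**2)
m = 57
F = 25992 (F = 6*(57*(2**2*(2 + 17))) = 6*(57*(4*19)) = 6*(57*76) = 6*4332 = 25992)
1/F = 1/25992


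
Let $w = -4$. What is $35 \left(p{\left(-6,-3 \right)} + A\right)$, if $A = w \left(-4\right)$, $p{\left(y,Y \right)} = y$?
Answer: $350$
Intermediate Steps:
$A = 16$ ($A = \left(-4\right) \left(-4\right) = 16$)
$35 \left(p{\left(-6,-3 \right)} + A\right) = 35 \left(-6 + 16\right) = 35 \cdot 10 = 350$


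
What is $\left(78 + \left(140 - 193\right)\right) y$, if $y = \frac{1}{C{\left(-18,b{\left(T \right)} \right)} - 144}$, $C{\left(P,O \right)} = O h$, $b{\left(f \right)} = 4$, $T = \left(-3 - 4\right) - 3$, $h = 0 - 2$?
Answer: $- \frac{25}{152} \approx -0.16447$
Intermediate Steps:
$h = -2$
$T = -10$ ($T = -7 - 3 = -10$)
$C{\left(P,O \right)} = - 2 O$ ($C{\left(P,O \right)} = O \left(-2\right) = - 2 O$)
$y = - \frac{1}{152}$ ($y = \frac{1}{\left(-2\right) 4 - 144} = \frac{1}{-8 - 144} = \frac{1}{-152} = - \frac{1}{152} \approx -0.0065789$)
$\left(78 + \left(140 - 193\right)\right) y = \left(78 + \left(140 - 193\right)\right) \left(- \frac{1}{152}\right) = \left(78 - 53\right) \left(- \frac{1}{152}\right) = 25 \left(- \frac{1}{152}\right) = - \frac{25}{152}$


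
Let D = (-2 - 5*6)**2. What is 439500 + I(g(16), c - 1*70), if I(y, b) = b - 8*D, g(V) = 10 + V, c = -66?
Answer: 431172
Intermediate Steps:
D = 1024 (D = (-2 - 30)**2 = (-32)**2 = 1024)
I(y, b) = -8192 + b (I(y, b) = b - 8*1024 = b - 8192 = -8192 + b)
439500 + I(g(16), c - 1*70) = 439500 + (-8192 + (-66 - 1*70)) = 439500 + (-8192 + (-66 - 70)) = 439500 + (-8192 - 136) = 439500 - 8328 = 431172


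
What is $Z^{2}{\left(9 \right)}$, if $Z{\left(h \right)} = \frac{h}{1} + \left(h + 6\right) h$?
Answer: $20736$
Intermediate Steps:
$Z{\left(h \right)} = h + h \left(6 + h\right)$ ($Z{\left(h \right)} = h 1 + \left(6 + h\right) h = h + h \left(6 + h\right)$)
$Z^{2}{\left(9 \right)} = \left(9 \left(7 + 9\right)\right)^{2} = \left(9 \cdot 16\right)^{2} = 144^{2} = 20736$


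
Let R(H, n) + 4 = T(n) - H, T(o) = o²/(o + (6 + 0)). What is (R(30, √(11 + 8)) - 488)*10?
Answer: -87600/17 - 190*√19/17 ≈ -5201.7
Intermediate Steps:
T(o) = o²/(6 + o) (T(o) = o²/(o + 6) = o²/(6 + o))
R(H, n) = -4 - H + n²/(6 + n) (R(H, n) = -4 + (n²/(6 + n) - H) = -4 + (-H + n²/(6 + n)) = -4 - H + n²/(6 + n))
(R(30, √(11 + 8)) - 488)*10 = (((√(11 + 8))² - (4 + 30)*(6 + √(11 + 8)))/(6 + √(11 + 8)) - 488)*10 = (((√19)² - 1*34*(6 + √19))/(6 + √19) - 488)*10 = ((19 + (-204 - 34*√19))/(6 + √19) - 488)*10 = ((-185 - 34*√19)/(6 + √19) - 488)*10 = (-488 + (-185 - 34*√19)/(6 + √19))*10 = -4880 + 10*(-185 - 34*√19)/(6 + √19)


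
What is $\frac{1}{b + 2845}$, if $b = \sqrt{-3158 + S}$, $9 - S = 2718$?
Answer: $\frac{2845}{8099892} - \frac{i \sqrt{5867}}{8099892} \approx 0.00035124 - 9.4565 \cdot 10^{-6} i$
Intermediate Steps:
$S = -2709$ ($S = 9 - 2718 = -2709$)
$b = i \sqrt{5867}$ ($b = \sqrt{-3158 - 2709} = \sqrt{-5867} = i \sqrt{5867} \approx 76.596 i$)
$\frac{1}{b + 2845} = \frac{1}{i \sqrt{5867} + 2845} = \frac{1}{2845 + i \sqrt{5867}}$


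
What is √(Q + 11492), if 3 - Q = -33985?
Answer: 2*√11370 ≈ 213.26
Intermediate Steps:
Q = 33988 (Q = 3 - 1*(-33985) = 3 + 33985 = 33988)
√(Q + 11492) = √(33988 + 11492) = √45480 = 2*√11370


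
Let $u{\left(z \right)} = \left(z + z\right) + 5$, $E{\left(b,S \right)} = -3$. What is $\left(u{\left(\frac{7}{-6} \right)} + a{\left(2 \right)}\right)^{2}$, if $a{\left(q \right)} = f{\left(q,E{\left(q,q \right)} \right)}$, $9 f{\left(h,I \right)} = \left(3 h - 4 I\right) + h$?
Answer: $\frac{1936}{81} \approx 23.901$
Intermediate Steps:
$f{\left(h,I \right)} = - \frac{4 I}{9} + \frac{4 h}{9}$ ($f{\left(h,I \right)} = \frac{\left(3 h - 4 I\right) + h}{9} = \frac{\left(- 4 I + 3 h\right) + h}{9} = \frac{- 4 I + 4 h}{9} = - \frac{4 I}{9} + \frac{4 h}{9}$)
$a{\left(q \right)} = \frac{4}{3} + \frac{4 q}{9}$ ($a{\left(q \right)} = \left(- \frac{4}{9}\right) \left(-3\right) + \frac{4 q}{9} = \frac{4}{3} + \frac{4 q}{9}$)
$u{\left(z \right)} = 5 + 2 z$ ($u{\left(z \right)} = 2 z + 5 = 5 + 2 z$)
$\left(u{\left(\frac{7}{-6} \right)} + a{\left(2 \right)}\right)^{2} = \left(\left(5 + 2 \frac{7}{-6}\right) + \left(\frac{4}{3} + \frac{4}{9} \cdot 2\right)\right)^{2} = \left(\left(5 + 2 \cdot 7 \left(- \frac{1}{6}\right)\right) + \left(\frac{4}{3} + \frac{8}{9}\right)\right)^{2} = \left(\left(5 + 2 \left(- \frac{7}{6}\right)\right) + \frac{20}{9}\right)^{2} = \left(\left(5 - \frac{7}{3}\right) + \frac{20}{9}\right)^{2} = \left(\frac{8}{3} + \frac{20}{9}\right)^{2} = \left(\frac{44}{9}\right)^{2} = \frac{1936}{81}$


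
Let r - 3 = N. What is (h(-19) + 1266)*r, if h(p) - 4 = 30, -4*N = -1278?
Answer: 419250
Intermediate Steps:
N = 639/2 (N = -1/4*(-1278) = 639/2 ≈ 319.50)
h(p) = 34 (h(p) = 4 + 30 = 34)
r = 645/2 (r = 3 + 639/2 = 645/2 ≈ 322.50)
(h(-19) + 1266)*r = (34 + 1266)*(645/2) = 1300*(645/2) = 419250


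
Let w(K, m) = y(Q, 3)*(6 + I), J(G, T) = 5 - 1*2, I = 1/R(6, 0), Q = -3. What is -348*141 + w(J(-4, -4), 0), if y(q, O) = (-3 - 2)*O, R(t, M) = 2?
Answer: -98331/2 ≈ -49166.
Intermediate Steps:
y(q, O) = -5*O
I = 1/2 ≈ 0.50000
J(G, T) = 3 (J(G, T) = 5 - 2 = 3)
w(K, m) = -195/2 (w(K, m) = (-5*3)*(6 + 1/2) = -15*13/2 = -195/2)
-348*141 + w(J(-4, -4), 0) = -348*141 - 195/2 = -49068 - 195/2 = -98331/2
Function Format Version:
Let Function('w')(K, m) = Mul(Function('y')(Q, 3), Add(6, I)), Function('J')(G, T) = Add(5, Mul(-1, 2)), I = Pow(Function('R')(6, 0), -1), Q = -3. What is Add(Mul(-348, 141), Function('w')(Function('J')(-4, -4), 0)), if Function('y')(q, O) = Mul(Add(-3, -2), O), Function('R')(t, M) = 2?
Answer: Rational(-98331, 2) ≈ -49166.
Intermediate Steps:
Function('y')(q, O) = Mul(-5, O)
I = Rational(1, 2) (I = Pow(2, -1) = Rational(1, 2) ≈ 0.50000)
Function('J')(G, T) = 3 (Function('J')(G, T) = Add(5, -2) = 3)
Function('w')(K, m) = Rational(-195, 2) (Function('w')(K, m) = Mul(Mul(-5, 3), Add(6, Rational(1, 2))) = Mul(-15, Rational(13, 2)) = Rational(-195, 2))
Add(Mul(-348, 141), Function('w')(Function('J')(-4, -4), 0)) = Add(Mul(-348, 141), Rational(-195, 2)) = Add(-49068, Rational(-195, 2)) = Rational(-98331, 2)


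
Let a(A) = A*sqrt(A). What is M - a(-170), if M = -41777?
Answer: -41777 + 170*I*sqrt(170) ≈ -41777.0 + 2216.5*I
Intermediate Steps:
a(A) = A**(3/2)
M - a(-170) = -41777 - (-170)**(3/2) = -41777 - (-170)*I*sqrt(170) = -41777 + 170*I*sqrt(170)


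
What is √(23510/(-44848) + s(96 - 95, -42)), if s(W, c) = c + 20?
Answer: I*√2831495298/11212 ≈ 4.746*I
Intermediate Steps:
s(W, c) = 20 + c
√(23510/(-44848) + s(96 - 95, -42)) = √(23510/(-44848) + (20 - 42)) = √(23510*(-1/44848) - 22) = √(-11755/22424 - 22) = √(-505083/22424) = I*√2831495298/11212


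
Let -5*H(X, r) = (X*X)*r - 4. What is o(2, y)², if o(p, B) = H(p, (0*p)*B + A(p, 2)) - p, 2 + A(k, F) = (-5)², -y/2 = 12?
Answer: 9604/25 ≈ 384.16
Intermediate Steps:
y = -24 (y = -2*12 = -24)
A(k, F) = 23 (A(k, F) = -2 + (-5)² = -2 + 25 = 23)
H(X, r) = ⅘ - r*X²/5 (H(X, r) = -((X*X)*r - 4)/5 = -(X²*r - 4)/5 = -(r*X² - 4)/5 = -(-4 + r*X²)/5 = ⅘ - r*X²/5)
o(p, B) = ⅘ - p - 23*p²/5 (o(p, B) = (⅘ - ((0*p)*B + 23)*p²/5) - p = (⅘ - (0*B + 23)*p²/5) - p = (⅘ - (0 + 23)*p²/5) - p = (⅘ - ⅕*23*p²) - p = (⅘ - 23*p²/5) - p = ⅘ - p - 23*p²/5)
o(2, y)² = (⅘ - 1*2 - 23/5*2²)² = (⅘ - 2 - 23/5*4)² = (⅘ - 2 - 92/5)² = (-98/5)² = 9604/25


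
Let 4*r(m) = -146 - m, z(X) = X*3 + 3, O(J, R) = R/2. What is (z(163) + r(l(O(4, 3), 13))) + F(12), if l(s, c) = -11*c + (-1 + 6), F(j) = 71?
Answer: 561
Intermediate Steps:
O(J, R) = R/2 (O(J, R) = R*(½) = R/2)
z(X) = 3 + 3*X (z(X) = 3*X + 3 = 3 + 3*X)
l(s, c) = 5 - 11*c (l(s, c) = -11*c + 5 = 5 - 11*c)
r(m) = -73/2 - m/4 (r(m) = (-146 - m)/4 = -73/2 - m/4)
(z(163) + r(l(O(4, 3), 13))) + F(12) = ((3 + 3*163) + (-73/2 - (5 - 11*13)/4)) + 71 = ((3 + 489) + (-73/2 - (5 - 143)/4)) + 71 = (492 + (-73/2 - ¼*(-138))) + 71 = (492 + (-73/2 + 69/2)) + 71 = (492 - 2) + 71 = 490 + 71 = 561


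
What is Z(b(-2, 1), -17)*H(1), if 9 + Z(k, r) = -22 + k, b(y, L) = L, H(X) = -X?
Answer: 30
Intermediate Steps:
Z(k, r) = -31 + k (Z(k, r) = -9 + (-22 + k) = -31 + k)
Z(b(-2, 1), -17)*H(1) = (-31 + 1)*(-1*1) = -30*(-1) = 30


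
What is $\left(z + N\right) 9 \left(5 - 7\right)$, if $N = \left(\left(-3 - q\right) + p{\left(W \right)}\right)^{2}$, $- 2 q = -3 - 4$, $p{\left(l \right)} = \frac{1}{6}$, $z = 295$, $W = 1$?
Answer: $-6032$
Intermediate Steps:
$p{\left(l \right)} = \frac{1}{6}$
$q = \frac{7}{2}$ ($q = - \frac{-3 - 4}{2} = \left(- \frac{1}{2}\right) \left(-7\right) = \frac{7}{2} \approx 3.5$)
$N = \frac{361}{9}$ ($N = \left(\left(-3 - \frac{7}{2}\right) + \frac{1}{6}\right)^{2} = \left(- \frac{13}{2} + \frac{1}{6}\right)^{2} = \left(- \frac{19}{3}\right)^{2} = \frac{361}{9} \approx 40.111$)
$\left(z + N\right) 9 \left(5 - 7\right) = \left(295 + \frac{361}{9}\right) 9 \left(5 - 7\right) = \frac{3016 \cdot 9 \left(-2\right)}{9} = \frac{3016}{9} \left(-18\right) = -6032$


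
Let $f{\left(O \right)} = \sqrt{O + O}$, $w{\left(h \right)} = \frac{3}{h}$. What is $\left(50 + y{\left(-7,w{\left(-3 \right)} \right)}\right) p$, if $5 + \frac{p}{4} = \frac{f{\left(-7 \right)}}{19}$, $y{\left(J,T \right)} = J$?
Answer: $-860 + \frac{172 i \sqrt{14}}{19} \approx -860.0 + 33.872 i$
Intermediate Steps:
$f{\left(O \right)} = \sqrt{2} \sqrt{O}$ ($f{\left(O \right)} = \sqrt{2 O} = \sqrt{2} \sqrt{O}$)
$p = -20 + \frac{4 i \sqrt{14}}{19}$ ($p = -20 + 4 \frac{\sqrt{2} \sqrt{-7}}{19} = -20 + 4 \sqrt{2} i \sqrt{7} \cdot \frac{1}{19} = -20 + 4 i \sqrt{14} \cdot \frac{1}{19} = -20 + 4 \frac{i \sqrt{14}}{19} = -20 + \frac{4 i \sqrt{14}}{19} \approx -20.0 + 0.78772 i$)
$\left(50 + y{\left(-7,w{\left(-3 \right)} \right)}\right) p = \left(50 - 7\right) \left(-20 + \frac{4 i \sqrt{14}}{19}\right) = 43 \left(-20 + \frac{4 i \sqrt{14}}{19}\right) = -860 + \frac{172 i \sqrt{14}}{19}$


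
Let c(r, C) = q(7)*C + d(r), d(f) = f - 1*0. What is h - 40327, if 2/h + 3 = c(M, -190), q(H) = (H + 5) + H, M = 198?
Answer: -137716707/3415 ≈ -40327.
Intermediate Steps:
d(f) = f (d(f) = f + 0 = f)
q(H) = 5 + 2*H (q(H) = (5 + H) + H = 5 + 2*H)
c(r, C) = r + 19*C (c(r, C) = (5 + 2*7)*C + r = (5 + 14)*C + r = 19*C + r = r + 19*C)
h = -2/3415 (h = 2/(-3 + (198 + 19*(-190))) = 2/(-3 + (198 - 3610)) = 2/(-3 - 3412) = 2/(-3415) = 2*(-1/3415) = -2/3415 ≈ -0.00058565)
h - 40327 = -2/3415 - 40327 = -137716707/3415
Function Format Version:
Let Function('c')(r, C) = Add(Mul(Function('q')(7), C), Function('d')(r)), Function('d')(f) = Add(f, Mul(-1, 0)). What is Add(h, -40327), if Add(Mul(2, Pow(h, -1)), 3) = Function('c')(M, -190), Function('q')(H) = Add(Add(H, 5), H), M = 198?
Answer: Rational(-137716707, 3415) ≈ -40327.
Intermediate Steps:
Function('d')(f) = f (Function('d')(f) = Add(f, 0) = f)
Function('q')(H) = Add(5, Mul(2, H)) (Function('q')(H) = Add(Add(5, H), H) = Add(5, Mul(2, H)))
Function('c')(r, C) = Add(r, Mul(19, C)) (Function('c')(r, C) = Add(Mul(Add(5, Mul(2, 7)), C), r) = Add(Mul(Add(5, 14), C), r) = Add(Mul(19, C), r) = Add(r, Mul(19, C)))
h = Rational(-2, 3415) (h = Mul(2, Pow(Add(-3, Add(198, Mul(19, -190))), -1)) = Mul(2, Pow(Add(-3, Add(198, -3610)), -1)) = Mul(2, Pow(Add(-3, -3412), -1)) = Mul(2, Pow(-3415, -1)) = Mul(2, Rational(-1, 3415)) = Rational(-2, 3415) ≈ -0.00058565)
Add(h, -40327) = Add(Rational(-2, 3415), -40327) = Rational(-137716707, 3415)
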